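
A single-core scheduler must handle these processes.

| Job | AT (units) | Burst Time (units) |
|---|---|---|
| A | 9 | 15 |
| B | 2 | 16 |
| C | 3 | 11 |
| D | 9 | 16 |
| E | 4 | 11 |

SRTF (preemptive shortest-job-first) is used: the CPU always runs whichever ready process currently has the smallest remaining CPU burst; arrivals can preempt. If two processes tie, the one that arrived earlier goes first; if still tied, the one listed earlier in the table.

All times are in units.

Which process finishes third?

B

Schedule: | idle 0-2 | B 2-3 | C 3-14 | E 14-25 | B 25-40 | A 40-55 | D 55-71 |
Completion: A=55  B=40  C=14  D=71  E=25
Finish order: C → E → B → A → D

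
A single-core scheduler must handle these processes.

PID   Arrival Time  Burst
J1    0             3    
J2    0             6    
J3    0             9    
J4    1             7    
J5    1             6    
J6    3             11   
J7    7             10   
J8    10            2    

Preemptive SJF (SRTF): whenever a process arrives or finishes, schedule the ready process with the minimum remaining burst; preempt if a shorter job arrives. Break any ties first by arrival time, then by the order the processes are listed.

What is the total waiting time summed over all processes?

Timeline: | J1 0-3 | J2 3-9 | J5 9-10 | J8 10-12 | J5 12-17 | J4 17-24 | J3 24-33 | J7 33-43 | J6 43-54 |
Completion: J1=3  J2=9  J3=33  J4=24  J5=17  J6=54  J7=43  J8=12
Waiting = turnaround − burst: J1=0, J2=3, J3=24, J4=16, J5=10, J6=40, J7=26, J8=0
Total waiting = 0 + 3 + 24 + 16 + 10 + 40 + 26 + 0 = 119

119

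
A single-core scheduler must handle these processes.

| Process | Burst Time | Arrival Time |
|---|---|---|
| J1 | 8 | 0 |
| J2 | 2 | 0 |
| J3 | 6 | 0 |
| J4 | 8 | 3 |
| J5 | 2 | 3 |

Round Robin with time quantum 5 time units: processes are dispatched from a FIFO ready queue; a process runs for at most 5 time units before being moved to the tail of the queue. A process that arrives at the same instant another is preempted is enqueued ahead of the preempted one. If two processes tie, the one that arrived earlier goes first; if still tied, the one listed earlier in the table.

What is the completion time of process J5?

Timeline: | J1 0-5 | J2 5-7 | J3 7-12 | J4 12-17 | J5 17-19 | J1 19-22 | J3 22-23 | J4 23-26 |
Completion: J1=22  J2=7  J3=23  J4=26  J5=19
Turnaround (C−A): J1=22  J2=7  J3=23  J4=23  J5=16

19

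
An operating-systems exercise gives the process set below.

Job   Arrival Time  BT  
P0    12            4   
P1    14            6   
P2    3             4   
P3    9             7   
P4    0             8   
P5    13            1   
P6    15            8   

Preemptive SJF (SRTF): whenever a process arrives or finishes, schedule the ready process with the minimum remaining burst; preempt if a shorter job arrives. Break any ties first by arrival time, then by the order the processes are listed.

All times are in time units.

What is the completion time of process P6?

Timeline: | P4 0-3 | P2 3-7 | P4 7-12 | P0 12-13 | P5 13-14 | P0 14-17 | P1 17-23 | P3 23-30 | P6 30-38 |
Completion: P0=17  P1=23  P2=7  P3=30  P4=12  P5=14  P6=38
Turnaround (C−A): P0=5  P1=9  P2=4  P3=21  P4=12  P5=1  P6=23

38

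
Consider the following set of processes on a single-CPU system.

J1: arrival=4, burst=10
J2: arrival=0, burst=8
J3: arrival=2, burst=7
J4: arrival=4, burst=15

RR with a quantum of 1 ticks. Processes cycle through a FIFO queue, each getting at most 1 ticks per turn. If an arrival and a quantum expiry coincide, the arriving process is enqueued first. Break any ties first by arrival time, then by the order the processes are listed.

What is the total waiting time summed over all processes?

73

Schedule: | J2 0-2 | J3 2-3 | J2 3-4 | J3 4-5 | J1 5-6 | J4 6-7 | J2 7-8 | J3 8-9 | J1 9-10 | J4 10-11 | J2 11-12 | J3 12-13 | J1 13-14 | J4 14-15 | J2 15-16 | J3 16-17 | J1 17-18 | J4 18-19 | J2 19-20 | J3 20-21 | J1 21-22 | J4 22-23 | J2 23-24 | J3 24-25 | J1 25-26 | J4 26-27 | J1 27-28 | J4 28-29 | J1 29-30 | J4 30-31 | J1 31-32 | J4 32-33 | J1 33-34 | J4 34-40 |
Completion: J1=34  J2=24  J3=25  J4=40
Waiting = turnaround − burst: J1=20, J2=16, J3=16, J4=21
Total waiting = 20 + 16 + 16 + 21 = 73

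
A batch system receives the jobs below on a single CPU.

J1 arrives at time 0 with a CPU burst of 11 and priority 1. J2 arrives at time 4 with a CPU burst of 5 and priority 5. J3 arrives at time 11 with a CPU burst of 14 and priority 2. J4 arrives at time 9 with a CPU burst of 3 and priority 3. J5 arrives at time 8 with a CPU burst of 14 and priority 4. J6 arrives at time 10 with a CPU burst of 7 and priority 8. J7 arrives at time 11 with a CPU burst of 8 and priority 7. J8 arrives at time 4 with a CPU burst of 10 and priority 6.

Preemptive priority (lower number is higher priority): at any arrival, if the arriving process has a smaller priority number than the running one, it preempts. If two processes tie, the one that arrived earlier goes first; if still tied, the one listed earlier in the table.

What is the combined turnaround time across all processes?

290

Gantt: | J1 0-11 | J3 11-25 | J4 25-28 | J5 28-42 | J2 42-47 | J8 47-57 | J7 57-65 | J6 65-72 |
Completion: J1=11  J2=47  J3=25  J4=28  J5=42  J6=72  J7=65  J8=57
Turnaround (C−A): J1=11  J2=43  J3=14  J4=19  J5=34  J6=62  J7=54  J8=53
Turnaround = completion − arrival: J1=11, J2=43, J3=14, J4=19, J5=34, J6=62, J7=54, J8=53
Total turnaround = 11 + 43 + 14 + 19 + 34 + 62 + 54 + 53 = 290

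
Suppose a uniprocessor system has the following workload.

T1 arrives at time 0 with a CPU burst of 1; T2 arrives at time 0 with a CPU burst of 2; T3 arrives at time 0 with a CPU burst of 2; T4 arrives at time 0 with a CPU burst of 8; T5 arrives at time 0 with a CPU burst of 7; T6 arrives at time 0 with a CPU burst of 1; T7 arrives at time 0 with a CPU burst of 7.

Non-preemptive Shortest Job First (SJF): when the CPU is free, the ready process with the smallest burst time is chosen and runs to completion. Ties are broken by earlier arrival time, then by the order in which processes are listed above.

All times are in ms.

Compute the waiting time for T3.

Gantt: | T1 0-1 | T6 1-2 | T2 2-4 | T3 4-6 | T5 6-13 | T7 13-20 | T4 20-28 |
Completion: T1=1  T2=4  T3=6  T4=28  T5=13  T6=2  T7=20
Turnaround (C−A): T1=1  T2=4  T3=6  T4=28  T5=13  T6=2  T7=20
Waiting(T3) = turnaround − burst = 6 − 2 = 4

4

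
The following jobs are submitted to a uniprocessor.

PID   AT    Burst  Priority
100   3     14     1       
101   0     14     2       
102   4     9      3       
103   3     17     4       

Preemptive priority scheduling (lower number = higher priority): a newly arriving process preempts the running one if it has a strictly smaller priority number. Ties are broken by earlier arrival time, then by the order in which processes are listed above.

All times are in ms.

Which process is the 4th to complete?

Gantt: | 101 0-3 | 100 3-17 | 101 17-28 | 102 28-37 | 103 37-54 |
Completion: 100=17  101=28  102=37  103=54
Turnaround (C−A): 100=14  101=28  102=33  103=51
Finish order: 100 → 101 → 102 → 103

103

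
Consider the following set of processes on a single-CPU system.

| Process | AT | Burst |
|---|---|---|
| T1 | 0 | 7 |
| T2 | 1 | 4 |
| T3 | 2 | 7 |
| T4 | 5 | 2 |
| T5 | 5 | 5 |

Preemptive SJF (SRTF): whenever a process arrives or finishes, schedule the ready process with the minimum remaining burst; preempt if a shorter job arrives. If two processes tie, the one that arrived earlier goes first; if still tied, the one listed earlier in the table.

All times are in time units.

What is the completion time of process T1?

Schedule: | T1 0-1 | T2 1-5 | T4 5-7 | T5 7-12 | T1 12-18 | T3 18-25 |
Completion: T1=18  T2=5  T3=25  T4=7  T5=12

18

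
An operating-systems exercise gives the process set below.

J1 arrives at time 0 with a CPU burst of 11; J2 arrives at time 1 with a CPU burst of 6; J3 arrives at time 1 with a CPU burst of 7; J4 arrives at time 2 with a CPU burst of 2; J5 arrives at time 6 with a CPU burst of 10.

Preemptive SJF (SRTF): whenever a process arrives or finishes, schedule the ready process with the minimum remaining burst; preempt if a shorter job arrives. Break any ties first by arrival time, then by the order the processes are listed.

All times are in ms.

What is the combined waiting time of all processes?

45

Schedule: | J1 0-1 | J2 1-2 | J4 2-4 | J2 4-9 | J3 9-16 | J1 16-26 | J5 26-36 |
Completion: J1=26  J2=9  J3=16  J4=4  J5=36
Waiting = turnaround − burst: J1=15, J2=2, J3=8, J4=0, J5=20
Total waiting = 15 + 2 + 8 + 0 + 20 = 45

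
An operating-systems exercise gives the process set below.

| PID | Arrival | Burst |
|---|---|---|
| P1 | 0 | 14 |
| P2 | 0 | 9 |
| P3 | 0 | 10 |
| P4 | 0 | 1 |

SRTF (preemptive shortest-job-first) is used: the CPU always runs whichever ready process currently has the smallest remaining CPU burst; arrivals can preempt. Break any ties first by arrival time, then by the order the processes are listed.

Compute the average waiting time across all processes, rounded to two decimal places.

Gantt: | P4 0-1 | P2 1-10 | P3 10-20 | P1 20-34 |
Completion: P1=34  P2=10  P3=20  P4=1
Turnaround (C−A): P1=34  P2=10  P3=20  P4=1
Waiting times: P1=20, P2=1, P3=10, P4=0
Average waiting = (20+1+10+0) / 4 = 31/4 = 7.75

7.75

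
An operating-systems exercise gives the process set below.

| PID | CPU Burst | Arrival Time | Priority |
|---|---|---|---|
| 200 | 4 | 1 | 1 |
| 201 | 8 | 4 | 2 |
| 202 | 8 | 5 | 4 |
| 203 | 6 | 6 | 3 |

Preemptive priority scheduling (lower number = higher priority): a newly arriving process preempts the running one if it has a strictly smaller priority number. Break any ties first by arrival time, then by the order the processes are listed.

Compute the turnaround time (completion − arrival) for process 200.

Schedule: | idle 0-1 | 200 1-5 | 201 5-13 | 203 13-19 | 202 19-27 |
Completion: 200=5  201=13  202=27  203=19
Turnaround (C−A): 200=4  201=9  202=22  203=13
Turnaround(200) = completion − arrival = 5 − 1 = 4

4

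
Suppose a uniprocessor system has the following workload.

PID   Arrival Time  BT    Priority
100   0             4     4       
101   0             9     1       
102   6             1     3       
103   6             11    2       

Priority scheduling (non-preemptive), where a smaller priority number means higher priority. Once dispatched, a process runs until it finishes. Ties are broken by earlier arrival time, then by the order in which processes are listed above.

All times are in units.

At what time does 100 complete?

25

Schedule: | 101 0-9 | 103 9-20 | 102 20-21 | 100 21-25 |
Completion: 100=25  101=9  102=21  103=20
Turnaround (C−A): 100=25  101=9  102=15  103=14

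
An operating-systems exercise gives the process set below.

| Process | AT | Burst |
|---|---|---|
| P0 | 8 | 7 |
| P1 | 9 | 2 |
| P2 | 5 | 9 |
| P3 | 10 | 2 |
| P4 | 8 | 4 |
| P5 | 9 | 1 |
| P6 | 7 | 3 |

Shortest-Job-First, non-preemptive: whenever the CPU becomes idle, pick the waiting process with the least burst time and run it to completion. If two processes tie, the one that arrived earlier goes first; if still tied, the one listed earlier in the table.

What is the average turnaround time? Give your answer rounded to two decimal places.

Gantt: | idle 0-5 | P2 5-14 | P5 14-15 | P1 15-17 | P3 17-19 | P6 19-22 | P4 22-26 | P0 26-33 |
Completion: P0=33  P1=17  P2=14  P3=19  P4=26  P5=15  P6=22
Turnaround (C−A): P0=25  P1=8  P2=9  P3=9  P4=18  P5=6  P6=15
Turnaround times: P0=25, P1=8, P2=9, P3=9, P4=18, P5=6, P6=15
Average turnaround = (25+8+9+9+18+6+15) / 7 = 90/7 = 12.86

12.86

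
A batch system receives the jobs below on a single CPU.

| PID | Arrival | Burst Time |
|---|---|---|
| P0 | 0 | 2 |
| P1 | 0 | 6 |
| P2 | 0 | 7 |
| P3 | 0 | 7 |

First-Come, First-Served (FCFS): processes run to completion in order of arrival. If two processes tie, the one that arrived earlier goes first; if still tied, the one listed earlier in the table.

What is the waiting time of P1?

Schedule: | P0 0-2 | P1 2-8 | P2 8-15 | P3 15-22 |
Completion: P0=2  P1=8  P2=15  P3=22
Waiting(P1) = turnaround − burst = 8 − 6 = 2

2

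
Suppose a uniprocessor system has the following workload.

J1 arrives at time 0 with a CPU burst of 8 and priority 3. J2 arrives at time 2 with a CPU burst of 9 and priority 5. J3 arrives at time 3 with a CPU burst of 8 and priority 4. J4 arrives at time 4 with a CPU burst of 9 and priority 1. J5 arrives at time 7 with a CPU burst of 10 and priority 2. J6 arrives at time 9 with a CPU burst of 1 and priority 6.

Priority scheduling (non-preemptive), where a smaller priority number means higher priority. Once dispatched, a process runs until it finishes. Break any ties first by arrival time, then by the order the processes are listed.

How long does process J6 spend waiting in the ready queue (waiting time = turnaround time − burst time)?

35

Gantt: | J1 0-8 | J4 8-17 | J5 17-27 | J3 27-35 | J2 35-44 | J6 44-45 |
Completion: J1=8  J2=44  J3=35  J4=17  J5=27  J6=45
Turnaround (C−A): J1=8  J2=42  J3=32  J4=13  J5=20  J6=36
Waiting(J6) = turnaround − burst = 36 − 1 = 35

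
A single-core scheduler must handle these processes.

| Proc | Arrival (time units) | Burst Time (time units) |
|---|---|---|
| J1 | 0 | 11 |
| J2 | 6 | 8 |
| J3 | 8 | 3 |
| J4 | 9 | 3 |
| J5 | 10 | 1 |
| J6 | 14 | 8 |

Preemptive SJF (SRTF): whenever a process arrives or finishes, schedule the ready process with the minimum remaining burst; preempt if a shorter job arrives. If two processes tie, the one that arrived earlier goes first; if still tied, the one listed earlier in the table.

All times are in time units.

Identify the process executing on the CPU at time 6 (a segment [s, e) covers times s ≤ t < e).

Schedule: | J1 0-11 | J5 11-12 | J3 12-15 | J4 15-18 | J2 18-26 | J6 26-34 |
Completion: J1=11  J2=26  J3=15  J4=18  J5=12  J6=34
Turnaround (C−A): J1=11  J2=20  J3=7  J4=9  J5=2  J6=20

J1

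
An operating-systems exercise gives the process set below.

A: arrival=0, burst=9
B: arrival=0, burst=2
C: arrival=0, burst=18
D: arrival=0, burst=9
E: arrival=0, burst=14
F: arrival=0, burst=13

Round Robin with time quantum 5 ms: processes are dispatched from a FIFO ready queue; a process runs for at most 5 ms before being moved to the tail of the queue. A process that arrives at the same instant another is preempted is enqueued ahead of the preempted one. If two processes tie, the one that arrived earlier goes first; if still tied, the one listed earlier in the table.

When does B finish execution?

Schedule: | A 0-5 | B 5-7 | C 7-12 | D 12-17 | E 17-22 | F 22-27 | A 27-31 | C 31-36 | D 36-40 | E 40-45 | F 45-50 | C 50-55 | E 55-59 | F 59-62 | C 62-65 |
Completion: A=31  B=7  C=65  D=40  E=59  F=62

7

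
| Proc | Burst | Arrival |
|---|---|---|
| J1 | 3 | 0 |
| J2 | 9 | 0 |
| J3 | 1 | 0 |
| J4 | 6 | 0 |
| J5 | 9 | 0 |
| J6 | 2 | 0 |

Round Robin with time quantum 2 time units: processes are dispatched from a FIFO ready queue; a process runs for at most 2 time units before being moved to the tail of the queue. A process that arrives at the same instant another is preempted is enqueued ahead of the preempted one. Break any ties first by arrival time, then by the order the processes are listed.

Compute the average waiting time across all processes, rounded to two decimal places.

13.17

Gantt: | J1 0-2 | J2 2-4 | J3 4-5 | J4 5-7 | J5 7-9 | J6 9-11 | J1 11-12 | J2 12-14 | J4 14-16 | J5 16-18 | J2 18-20 | J4 20-22 | J5 22-24 | J2 24-26 | J5 26-28 | J2 28-29 | J5 29-30 |
Completion: J1=12  J2=29  J3=5  J4=22  J5=30  J6=11
Turnaround (C−A): J1=12  J2=29  J3=5  J4=22  J5=30  J6=11
Waiting times: J1=9, J2=20, J3=4, J4=16, J5=21, J6=9
Average waiting = (9+20+4+16+21+9) / 6 = 79/6 = 13.17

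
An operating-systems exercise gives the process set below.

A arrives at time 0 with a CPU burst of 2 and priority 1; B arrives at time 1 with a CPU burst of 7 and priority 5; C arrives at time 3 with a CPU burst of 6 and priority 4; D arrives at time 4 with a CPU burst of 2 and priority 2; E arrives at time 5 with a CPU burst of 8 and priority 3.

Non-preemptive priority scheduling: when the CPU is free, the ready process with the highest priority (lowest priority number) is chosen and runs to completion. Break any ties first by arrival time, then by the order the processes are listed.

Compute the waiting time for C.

Gantt: | A 0-2 | B 2-9 | D 9-11 | E 11-19 | C 19-25 |
Completion: A=2  B=9  C=25  D=11  E=19
Turnaround (C−A): A=2  B=8  C=22  D=7  E=14
Waiting(C) = turnaround − burst = 22 − 6 = 16

16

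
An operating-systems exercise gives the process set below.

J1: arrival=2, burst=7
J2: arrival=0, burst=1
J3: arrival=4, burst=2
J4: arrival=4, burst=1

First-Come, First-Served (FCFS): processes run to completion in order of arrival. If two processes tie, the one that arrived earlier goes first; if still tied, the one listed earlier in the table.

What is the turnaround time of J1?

7

Gantt: | J2 0-1 | idle 1-2 | J1 2-9 | J3 9-11 | J4 11-12 |
Completion: J1=9  J2=1  J3=11  J4=12
Turnaround(J1) = completion − arrival = 9 − 2 = 7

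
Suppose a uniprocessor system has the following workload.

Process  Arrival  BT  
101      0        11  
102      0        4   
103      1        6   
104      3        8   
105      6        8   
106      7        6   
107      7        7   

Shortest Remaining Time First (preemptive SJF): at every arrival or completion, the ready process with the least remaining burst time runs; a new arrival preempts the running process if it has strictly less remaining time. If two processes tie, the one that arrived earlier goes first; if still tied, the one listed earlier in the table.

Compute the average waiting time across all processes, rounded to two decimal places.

Schedule: | 102 0-4 | 103 4-10 | 106 10-16 | 107 16-23 | 104 23-31 | 105 31-39 | 101 39-50 |
Completion: 101=50  102=4  103=10  104=31  105=39  106=16  107=23
Waiting times: 101=39, 102=0, 103=3, 104=20, 105=25, 106=3, 107=9
Average waiting = (39+0+3+20+25+3+9) / 7 = 99/7 = 14.14

14.14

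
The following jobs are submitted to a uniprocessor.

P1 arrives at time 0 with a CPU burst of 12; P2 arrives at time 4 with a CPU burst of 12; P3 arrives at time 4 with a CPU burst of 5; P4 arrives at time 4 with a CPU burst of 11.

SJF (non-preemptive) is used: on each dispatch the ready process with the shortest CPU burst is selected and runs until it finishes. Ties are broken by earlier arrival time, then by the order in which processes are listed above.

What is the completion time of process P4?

Schedule: | P1 0-12 | P3 12-17 | P4 17-28 | P2 28-40 |
Completion: P1=12  P2=40  P3=17  P4=28
Turnaround (C−A): P1=12  P2=36  P3=13  P4=24

28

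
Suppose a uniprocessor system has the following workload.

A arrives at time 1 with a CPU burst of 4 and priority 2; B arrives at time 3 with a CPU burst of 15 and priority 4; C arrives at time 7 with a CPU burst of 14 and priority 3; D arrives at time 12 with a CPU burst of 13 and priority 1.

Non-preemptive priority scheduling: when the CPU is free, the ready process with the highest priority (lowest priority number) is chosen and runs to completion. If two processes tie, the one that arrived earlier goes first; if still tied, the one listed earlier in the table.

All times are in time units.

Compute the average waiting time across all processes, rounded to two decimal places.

Schedule: | idle 0-1 | A 1-5 | B 5-20 | D 20-33 | C 33-47 |
Completion: A=5  B=20  C=47  D=33
Turnaround (C−A): A=4  B=17  C=40  D=21
Waiting times: A=0, B=2, C=26, D=8
Average waiting = (0+2+26+8) / 4 = 36/4 = 9.00

9.00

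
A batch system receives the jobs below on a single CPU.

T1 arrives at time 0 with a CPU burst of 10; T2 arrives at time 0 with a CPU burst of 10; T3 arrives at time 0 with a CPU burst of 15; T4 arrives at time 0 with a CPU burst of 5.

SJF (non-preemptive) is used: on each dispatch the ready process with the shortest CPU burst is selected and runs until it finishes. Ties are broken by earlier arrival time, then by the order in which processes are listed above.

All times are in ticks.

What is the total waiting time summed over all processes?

45

Timeline: | T4 0-5 | T1 5-15 | T2 15-25 | T3 25-40 |
Completion: T1=15  T2=25  T3=40  T4=5
Turnaround (C−A): T1=15  T2=25  T3=40  T4=5
Waiting = turnaround − burst: T1=5, T2=15, T3=25, T4=0
Total waiting = 5 + 15 + 25 + 0 = 45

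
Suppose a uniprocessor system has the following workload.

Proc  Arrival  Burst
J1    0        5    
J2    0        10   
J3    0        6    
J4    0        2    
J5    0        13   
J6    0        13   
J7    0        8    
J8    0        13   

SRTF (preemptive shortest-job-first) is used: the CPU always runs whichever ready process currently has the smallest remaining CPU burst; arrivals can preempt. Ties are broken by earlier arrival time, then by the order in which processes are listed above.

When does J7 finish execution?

Gantt: | J4 0-2 | J1 2-7 | J3 7-13 | J7 13-21 | J2 21-31 | J5 31-44 | J6 44-57 | J8 57-70 |
Completion: J1=7  J2=31  J3=13  J4=2  J5=44  J6=57  J7=21  J8=70
Turnaround (C−A): J1=7  J2=31  J3=13  J4=2  J5=44  J6=57  J7=21  J8=70

21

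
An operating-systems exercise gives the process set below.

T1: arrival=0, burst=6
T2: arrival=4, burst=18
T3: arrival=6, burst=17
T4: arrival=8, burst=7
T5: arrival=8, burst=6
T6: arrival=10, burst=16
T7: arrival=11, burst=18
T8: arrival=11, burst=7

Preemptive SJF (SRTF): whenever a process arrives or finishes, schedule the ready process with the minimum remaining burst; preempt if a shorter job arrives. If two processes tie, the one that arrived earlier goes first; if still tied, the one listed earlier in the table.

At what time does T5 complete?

14

Timeline: | T1 0-6 | T3 6-8 | T5 8-14 | T4 14-21 | T8 21-28 | T3 28-43 | T6 43-59 | T2 59-77 | T7 77-95 |
Completion: T1=6  T2=77  T3=43  T4=21  T5=14  T6=59  T7=95  T8=28
Turnaround (C−A): T1=6  T2=73  T3=37  T4=13  T5=6  T6=49  T7=84  T8=17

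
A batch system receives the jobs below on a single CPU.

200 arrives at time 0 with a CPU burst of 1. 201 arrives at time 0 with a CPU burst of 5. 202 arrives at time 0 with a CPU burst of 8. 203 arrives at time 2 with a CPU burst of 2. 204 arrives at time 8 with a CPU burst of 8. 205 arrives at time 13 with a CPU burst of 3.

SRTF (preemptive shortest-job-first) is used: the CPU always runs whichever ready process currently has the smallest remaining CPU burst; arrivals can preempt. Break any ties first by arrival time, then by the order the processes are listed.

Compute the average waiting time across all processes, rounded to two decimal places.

Timeline: | 200 0-1 | 201 1-2 | 203 2-4 | 201 4-8 | 202 8-16 | 205 16-19 | 204 19-27 |
Completion: 200=1  201=8  202=16  203=4  204=27  205=19
Turnaround (C−A): 200=1  201=8  202=16  203=2  204=19  205=6
Waiting times: 200=0, 201=3, 202=8, 203=0, 204=11, 205=3
Average waiting = (0+3+8+0+11+3) / 6 = 25/6 = 4.17

4.17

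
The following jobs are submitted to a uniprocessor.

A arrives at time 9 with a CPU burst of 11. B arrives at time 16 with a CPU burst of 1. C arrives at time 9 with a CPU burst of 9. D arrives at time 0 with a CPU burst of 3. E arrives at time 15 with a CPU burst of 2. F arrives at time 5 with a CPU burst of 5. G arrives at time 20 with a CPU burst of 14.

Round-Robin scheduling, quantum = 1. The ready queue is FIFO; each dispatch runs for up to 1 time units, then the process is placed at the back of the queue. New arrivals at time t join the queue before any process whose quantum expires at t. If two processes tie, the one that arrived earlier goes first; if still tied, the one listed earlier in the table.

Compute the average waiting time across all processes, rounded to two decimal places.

Timeline: | D 0-3 | idle 3-5 | F 5-9 | A 9-10 | C 10-11 | F 11-12 | A 12-13 | C 13-14 | A 14-15 | C 15-16 | E 16-17 | A 17-18 | B 18-19 | C 19-20 | E 20-21 | A 21-22 | G 22-23 | C 23-24 | A 24-25 | G 25-26 | C 26-27 | A 27-28 | G 28-29 | C 29-30 | A 30-31 | G 31-32 | C 32-33 | A 33-34 | G 34-35 | C 35-36 | A 36-37 | G 37-38 | A 38-39 | G 39-47 |
Completion: A=39  B=19  C=36  D=3  E=21  F=12  G=47
Waiting times: A=19, B=2, C=18, D=0, E=4, F=2, G=13
Average waiting = (19+2+18+0+4+2+13) / 7 = 58/7 = 8.29

8.29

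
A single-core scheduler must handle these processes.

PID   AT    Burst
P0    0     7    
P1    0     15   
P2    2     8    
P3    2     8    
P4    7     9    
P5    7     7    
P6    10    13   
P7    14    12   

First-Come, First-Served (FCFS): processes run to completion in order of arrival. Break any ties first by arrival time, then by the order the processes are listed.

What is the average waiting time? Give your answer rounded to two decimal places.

Schedule: | P0 0-7 | P1 7-22 | P2 22-30 | P3 30-38 | P4 38-47 | P5 47-54 | P6 54-67 | P7 67-79 |
Completion: P0=7  P1=22  P2=30  P3=38  P4=47  P5=54  P6=67  P7=79
Turnaround (C−A): P0=7  P1=22  P2=28  P3=36  P4=40  P5=47  P6=57  P7=65
Waiting times: P0=0, P1=7, P2=20, P3=28, P4=31, P5=40, P6=44, P7=53
Average waiting = (0+7+20+28+31+40+44+53) / 8 = 223/8 = 27.88

27.88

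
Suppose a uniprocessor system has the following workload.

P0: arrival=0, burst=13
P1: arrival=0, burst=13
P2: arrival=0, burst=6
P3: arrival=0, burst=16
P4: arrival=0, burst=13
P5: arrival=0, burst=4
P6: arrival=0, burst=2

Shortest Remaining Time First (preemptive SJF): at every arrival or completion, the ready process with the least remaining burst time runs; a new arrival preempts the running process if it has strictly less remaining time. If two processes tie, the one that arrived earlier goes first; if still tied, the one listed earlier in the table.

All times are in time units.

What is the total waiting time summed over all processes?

134

Timeline: | P6 0-2 | P5 2-6 | P2 6-12 | P0 12-25 | P1 25-38 | P4 38-51 | P3 51-67 |
Completion: P0=25  P1=38  P2=12  P3=67  P4=51  P5=6  P6=2
Turnaround (C−A): P0=25  P1=38  P2=12  P3=67  P4=51  P5=6  P6=2
Waiting = turnaround − burst: P0=12, P1=25, P2=6, P3=51, P4=38, P5=2, P6=0
Total waiting = 12 + 25 + 6 + 51 + 38 + 2 + 0 = 134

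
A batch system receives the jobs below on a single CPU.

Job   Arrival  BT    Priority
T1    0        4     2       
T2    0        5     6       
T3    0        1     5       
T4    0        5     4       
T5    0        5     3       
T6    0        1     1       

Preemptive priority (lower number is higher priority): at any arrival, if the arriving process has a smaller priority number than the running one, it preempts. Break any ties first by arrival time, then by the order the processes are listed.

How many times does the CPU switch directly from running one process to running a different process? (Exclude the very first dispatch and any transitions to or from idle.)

5

Schedule: | T6 0-1 | T1 1-5 | T5 5-10 | T4 10-15 | T3 15-16 | T2 16-21 |
Completion: T1=5  T2=21  T3=16  T4=15  T5=10  T6=1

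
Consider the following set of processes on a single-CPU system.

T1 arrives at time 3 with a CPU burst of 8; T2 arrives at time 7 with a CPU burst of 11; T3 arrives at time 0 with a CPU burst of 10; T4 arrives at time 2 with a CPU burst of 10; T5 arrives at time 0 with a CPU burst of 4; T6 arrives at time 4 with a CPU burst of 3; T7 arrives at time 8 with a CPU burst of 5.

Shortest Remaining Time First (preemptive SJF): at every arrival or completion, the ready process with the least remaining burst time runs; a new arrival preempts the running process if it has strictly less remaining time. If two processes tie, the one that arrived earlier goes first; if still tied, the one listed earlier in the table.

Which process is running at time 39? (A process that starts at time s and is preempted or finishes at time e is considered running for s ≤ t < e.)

T4

Gantt: | T5 0-4 | T6 4-7 | T1 7-8 | T7 8-13 | T1 13-20 | T3 20-30 | T4 30-40 | T2 40-51 |
Completion: T1=20  T2=51  T3=30  T4=40  T5=4  T6=7  T7=13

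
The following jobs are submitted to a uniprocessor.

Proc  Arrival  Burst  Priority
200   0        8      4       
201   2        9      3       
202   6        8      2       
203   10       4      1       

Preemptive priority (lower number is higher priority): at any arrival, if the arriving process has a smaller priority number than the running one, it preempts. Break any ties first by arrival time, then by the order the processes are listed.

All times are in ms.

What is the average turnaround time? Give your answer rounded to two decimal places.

16.50

Schedule: | 200 0-2 | 201 2-6 | 202 6-10 | 203 10-14 | 202 14-18 | 201 18-23 | 200 23-29 |
Completion: 200=29  201=23  202=18  203=14
Turnaround (C−A): 200=29  201=21  202=12  203=4
Turnaround times: 200=29, 201=21, 202=12, 203=4
Average turnaround = (29+21+12+4) / 4 = 66/4 = 16.50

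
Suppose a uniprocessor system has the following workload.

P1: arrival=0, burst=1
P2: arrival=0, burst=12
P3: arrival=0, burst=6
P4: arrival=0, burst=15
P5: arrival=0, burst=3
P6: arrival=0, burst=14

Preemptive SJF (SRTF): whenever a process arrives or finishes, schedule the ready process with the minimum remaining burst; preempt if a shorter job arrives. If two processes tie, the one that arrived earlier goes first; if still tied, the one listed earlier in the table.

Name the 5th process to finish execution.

P6

Schedule: | P1 0-1 | P5 1-4 | P3 4-10 | P2 10-22 | P6 22-36 | P4 36-51 |
Completion: P1=1  P2=22  P3=10  P4=51  P5=4  P6=36
Turnaround (C−A): P1=1  P2=22  P3=10  P4=51  P5=4  P6=36
Finish order: P1 → P5 → P3 → P2 → P6 → P4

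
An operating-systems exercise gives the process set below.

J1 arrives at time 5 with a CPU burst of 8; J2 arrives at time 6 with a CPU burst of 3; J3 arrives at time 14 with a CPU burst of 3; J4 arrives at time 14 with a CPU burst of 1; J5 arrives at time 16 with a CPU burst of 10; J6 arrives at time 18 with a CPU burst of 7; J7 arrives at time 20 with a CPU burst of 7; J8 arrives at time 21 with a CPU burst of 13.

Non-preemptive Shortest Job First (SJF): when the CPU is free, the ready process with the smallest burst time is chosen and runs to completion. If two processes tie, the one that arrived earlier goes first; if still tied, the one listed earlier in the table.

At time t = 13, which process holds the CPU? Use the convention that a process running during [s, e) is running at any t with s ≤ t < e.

J2

Schedule: | idle 0-5 | J1 5-13 | J2 13-16 | J4 16-17 | J3 17-20 | J6 20-27 | J7 27-34 | J5 34-44 | J8 44-57 |
Completion: J1=13  J2=16  J3=20  J4=17  J5=44  J6=27  J7=34  J8=57
Turnaround (C−A): J1=8  J2=10  J3=6  J4=3  J5=28  J6=9  J7=14  J8=36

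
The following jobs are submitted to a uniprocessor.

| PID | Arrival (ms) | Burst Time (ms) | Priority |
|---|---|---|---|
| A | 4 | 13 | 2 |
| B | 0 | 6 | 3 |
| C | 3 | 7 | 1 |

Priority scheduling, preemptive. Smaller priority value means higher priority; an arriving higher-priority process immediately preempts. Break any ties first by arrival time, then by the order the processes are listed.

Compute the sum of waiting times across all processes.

26

Schedule: | B 0-3 | C 3-10 | A 10-23 | B 23-26 |
Completion: A=23  B=26  C=10
Turnaround (C−A): A=19  B=26  C=7
Waiting = turnaround − burst: A=6, B=20, C=0
Total waiting = 6 + 20 + 0 = 26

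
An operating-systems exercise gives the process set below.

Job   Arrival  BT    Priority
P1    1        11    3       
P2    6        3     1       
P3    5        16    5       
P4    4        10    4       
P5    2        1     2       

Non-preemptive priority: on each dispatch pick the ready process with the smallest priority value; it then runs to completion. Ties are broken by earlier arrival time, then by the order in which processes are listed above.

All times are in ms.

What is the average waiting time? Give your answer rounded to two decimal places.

Schedule: | idle 0-1 | P1 1-12 | P2 12-15 | P5 15-16 | P4 16-26 | P3 26-42 |
Completion: P1=12  P2=15  P3=42  P4=26  P5=16
Turnaround (C−A): P1=11  P2=9  P3=37  P4=22  P5=14
Waiting times: P1=0, P2=6, P3=21, P4=12, P5=13
Average waiting = (0+6+21+12+13) / 5 = 52/5 = 10.40

10.40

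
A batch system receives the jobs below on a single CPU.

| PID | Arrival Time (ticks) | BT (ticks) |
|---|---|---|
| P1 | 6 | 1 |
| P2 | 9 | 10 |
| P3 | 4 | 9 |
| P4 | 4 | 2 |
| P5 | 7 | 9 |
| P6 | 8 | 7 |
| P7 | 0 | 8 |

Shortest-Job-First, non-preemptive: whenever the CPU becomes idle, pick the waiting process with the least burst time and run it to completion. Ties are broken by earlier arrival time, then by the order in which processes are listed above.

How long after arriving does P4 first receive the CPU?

5

Gantt: | P7 0-8 | P1 8-9 | P4 9-11 | P6 11-18 | P3 18-27 | P5 27-36 | P2 36-46 |
Completion: P1=9  P2=46  P3=27  P4=11  P5=36  P6=18  P7=8
Response(P4) = first start − arrival = 9 − 4 = 5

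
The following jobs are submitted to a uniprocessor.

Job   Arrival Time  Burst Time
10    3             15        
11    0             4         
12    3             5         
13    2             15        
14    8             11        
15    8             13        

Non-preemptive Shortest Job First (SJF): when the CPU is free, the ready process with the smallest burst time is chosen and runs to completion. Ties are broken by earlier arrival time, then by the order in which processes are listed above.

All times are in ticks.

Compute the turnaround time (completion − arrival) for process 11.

4

Gantt: | 11 0-4 | 12 4-9 | 14 9-20 | 15 20-33 | 13 33-48 | 10 48-63 |
Completion: 10=63  11=4  12=9  13=48  14=20  15=33
Turnaround (C−A): 10=60  11=4  12=6  13=46  14=12  15=25
Turnaround(11) = completion − arrival = 4 − 0 = 4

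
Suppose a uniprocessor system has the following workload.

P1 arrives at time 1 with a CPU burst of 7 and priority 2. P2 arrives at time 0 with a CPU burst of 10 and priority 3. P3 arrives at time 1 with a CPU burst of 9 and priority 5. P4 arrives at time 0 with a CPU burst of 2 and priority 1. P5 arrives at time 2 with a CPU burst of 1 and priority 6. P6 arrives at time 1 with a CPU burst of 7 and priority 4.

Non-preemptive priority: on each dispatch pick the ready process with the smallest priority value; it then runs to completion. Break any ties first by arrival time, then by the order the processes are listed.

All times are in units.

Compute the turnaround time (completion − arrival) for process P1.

8

Schedule: | P4 0-2 | P1 2-9 | P2 9-19 | P6 19-26 | P3 26-35 | P5 35-36 |
Completion: P1=9  P2=19  P3=35  P4=2  P5=36  P6=26
Turnaround (C−A): P1=8  P2=19  P3=34  P4=2  P5=34  P6=25
Turnaround(P1) = completion − arrival = 9 − 1 = 8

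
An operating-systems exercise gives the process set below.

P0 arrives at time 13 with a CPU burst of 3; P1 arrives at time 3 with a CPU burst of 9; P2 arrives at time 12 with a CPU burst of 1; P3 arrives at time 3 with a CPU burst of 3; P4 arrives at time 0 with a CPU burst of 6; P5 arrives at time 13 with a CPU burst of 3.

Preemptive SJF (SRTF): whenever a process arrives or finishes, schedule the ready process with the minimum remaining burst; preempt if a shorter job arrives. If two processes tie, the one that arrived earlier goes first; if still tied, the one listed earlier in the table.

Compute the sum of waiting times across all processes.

Schedule: | P4 0-6 | P3 6-9 | P1 9-12 | P2 12-13 | P0 13-16 | P5 16-19 | P1 19-25 |
Completion: P0=16  P1=25  P2=13  P3=9  P4=6  P5=19
Turnaround (C−A): P0=3  P1=22  P2=1  P3=6  P4=6  P5=6
Waiting = turnaround − burst: P0=0, P1=13, P2=0, P3=3, P4=0, P5=3
Total waiting = 0 + 13 + 0 + 3 + 0 + 3 = 19

19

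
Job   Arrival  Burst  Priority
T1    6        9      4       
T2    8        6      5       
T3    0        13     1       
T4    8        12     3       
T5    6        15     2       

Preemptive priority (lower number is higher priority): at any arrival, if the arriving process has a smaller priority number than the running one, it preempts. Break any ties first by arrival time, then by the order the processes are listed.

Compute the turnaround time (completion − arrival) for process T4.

Timeline: | T3 0-13 | T5 13-28 | T4 28-40 | T1 40-49 | T2 49-55 |
Completion: T1=49  T2=55  T3=13  T4=40  T5=28
Turnaround (C−A): T1=43  T2=47  T3=13  T4=32  T5=22
Turnaround(T4) = completion − arrival = 40 − 8 = 32

32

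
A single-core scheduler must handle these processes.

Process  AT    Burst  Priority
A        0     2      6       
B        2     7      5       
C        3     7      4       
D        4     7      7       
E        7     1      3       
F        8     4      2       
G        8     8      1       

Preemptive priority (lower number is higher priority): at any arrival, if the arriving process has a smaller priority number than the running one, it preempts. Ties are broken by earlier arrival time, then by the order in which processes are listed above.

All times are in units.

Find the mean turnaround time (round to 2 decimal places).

Schedule: | A 0-2 | B 2-3 | C 3-7 | E 7-8 | G 8-16 | F 16-20 | C 20-23 | B 23-29 | D 29-36 |
Completion: A=2  B=29  C=23  D=36  E=8  F=20  G=16
Turnaround (C−A): A=2  B=27  C=20  D=32  E=1  F=12  G=8
Turnaround times: A=2, B=27, C=20, D=32, E=1, F=12, G=8
Average turnaround = (2+27+20+32+1+12+8) / 7 = 102/7 = 14.57

14.57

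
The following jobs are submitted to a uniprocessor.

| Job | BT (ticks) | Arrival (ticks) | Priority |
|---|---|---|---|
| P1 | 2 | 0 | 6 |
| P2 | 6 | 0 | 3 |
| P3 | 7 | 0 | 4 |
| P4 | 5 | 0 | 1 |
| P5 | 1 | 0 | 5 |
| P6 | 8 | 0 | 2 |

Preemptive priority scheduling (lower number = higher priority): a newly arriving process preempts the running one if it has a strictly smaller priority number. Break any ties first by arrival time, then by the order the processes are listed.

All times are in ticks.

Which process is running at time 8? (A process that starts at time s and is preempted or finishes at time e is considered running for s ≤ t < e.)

Timeline: | P4 0-5 | P6 5-13 | P2 13-19 | P3 19-26 | P5 26-27 | P1 27-29 |
Completion: P1=29  P2=19  P3=26  P4=5  P5=27  P6=13
Turnaround (C−A): P1=29  P2=19  P3=26  P4=5  P5=27  P6=13

P6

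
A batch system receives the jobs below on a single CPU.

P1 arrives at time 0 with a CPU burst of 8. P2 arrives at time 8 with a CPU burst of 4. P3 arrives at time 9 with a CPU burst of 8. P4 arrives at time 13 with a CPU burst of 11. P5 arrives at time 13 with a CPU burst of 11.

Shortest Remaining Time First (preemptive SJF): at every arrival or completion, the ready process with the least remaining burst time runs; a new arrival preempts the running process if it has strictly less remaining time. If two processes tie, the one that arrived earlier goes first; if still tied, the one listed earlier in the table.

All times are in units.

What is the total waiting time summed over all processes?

Gantt: | P1 0-8 | P2 8-12 | P3 12-20 | P4 20-31 | P5 31-42 |
Completion: P1=8  P2=12  P3=20  P4=31  P5=42
Turnaround (C−A): P1=8  P2=4  P3=11  P4=18  P5=29
Waiting = turnaround − burst: P1=0, P2=0, P3=3, P4=7, P5=18
Total waiting = 0 + 0 + 3 + 7 + 18 = 28

28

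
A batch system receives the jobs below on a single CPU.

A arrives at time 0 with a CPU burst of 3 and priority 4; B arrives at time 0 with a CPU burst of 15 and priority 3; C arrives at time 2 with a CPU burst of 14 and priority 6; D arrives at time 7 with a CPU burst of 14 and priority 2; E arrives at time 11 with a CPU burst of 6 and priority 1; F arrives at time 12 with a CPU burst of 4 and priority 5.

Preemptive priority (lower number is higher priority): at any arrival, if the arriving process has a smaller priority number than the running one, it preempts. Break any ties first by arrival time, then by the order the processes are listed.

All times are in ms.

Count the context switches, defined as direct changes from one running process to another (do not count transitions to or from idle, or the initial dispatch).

Gantt: | B 0-7 | D 7-11 | E 11-17 | D 17-27 | B 27-35 | A 35-38 | F 38-42 | C 42-56 |
Completion: A=38  B=35  C=56  D=27  E=17  F=42

7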